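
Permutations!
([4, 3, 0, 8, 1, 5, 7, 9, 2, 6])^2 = (0 1 8)(2 4 3)(6 9 7)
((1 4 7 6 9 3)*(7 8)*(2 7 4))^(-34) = ((1 2 7 6 9 3)(4 8))^(-34) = (1 7 9)(2 6 3)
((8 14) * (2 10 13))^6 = ((2 10 13)(8 14))^6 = (14)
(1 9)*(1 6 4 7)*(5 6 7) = [0, 9, 2, 3, 5, 6, 4, 1, 8, 7] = (1 9 7)(4 5 6)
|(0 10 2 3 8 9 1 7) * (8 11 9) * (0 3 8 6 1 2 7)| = 10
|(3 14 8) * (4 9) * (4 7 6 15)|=15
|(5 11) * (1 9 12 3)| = 4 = |(1 9 12 3)(5 11)|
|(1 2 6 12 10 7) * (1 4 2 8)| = |(1 8)(2 6 12 10 7 4)| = 6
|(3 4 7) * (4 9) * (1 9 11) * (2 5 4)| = |(1 9 2 5 4 7 3 11)| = 8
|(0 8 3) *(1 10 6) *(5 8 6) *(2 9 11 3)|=10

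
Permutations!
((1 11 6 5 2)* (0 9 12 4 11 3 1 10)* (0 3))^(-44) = ((0 9 12 4 11 6 5 2 10 3 1))^(-44) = (12)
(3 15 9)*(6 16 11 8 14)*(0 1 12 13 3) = (0 1 12 13 3 15 9)(6 16 11 8 14) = [1, 12, 2, 15, 4, 5, 16, 7, 14, 0, 10, 8, 13, 3, 6, 9, 11]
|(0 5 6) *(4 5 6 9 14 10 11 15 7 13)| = |(0 6)(4 5 9 14 10 11 15 7 13)| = 18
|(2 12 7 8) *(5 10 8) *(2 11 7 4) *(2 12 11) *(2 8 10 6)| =10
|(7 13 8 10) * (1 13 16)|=6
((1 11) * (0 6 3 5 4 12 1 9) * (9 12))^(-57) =((0 6 3 5 4 9)(1 11 12))^(-57) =(12)(0 5)(3 9)(4 6)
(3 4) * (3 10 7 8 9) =(3 4 10 7 8 9) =[0, 1, 2, 4, 10, 5, 6, 8, 9, 3, 7]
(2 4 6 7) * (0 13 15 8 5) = [13, 1, 4, 3, 6, 0, 7, 2, 5, 9, 10, 11, 12, 15, 14, 8] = (0 13 15 8 5)(2 4 6 7)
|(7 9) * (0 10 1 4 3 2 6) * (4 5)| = 8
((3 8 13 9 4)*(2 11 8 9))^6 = ((2 11 8 13)(3 9 4))^6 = (2 8)(11 13)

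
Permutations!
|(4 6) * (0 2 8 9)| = 4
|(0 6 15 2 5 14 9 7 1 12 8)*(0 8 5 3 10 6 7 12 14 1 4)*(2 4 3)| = |(0 7 3 10 6 15 4)(1 14 9 12 5)| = 35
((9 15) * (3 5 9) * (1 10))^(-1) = ((1 10)(3 5 9 15))^(-1) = (1 10)(3 15 9 5)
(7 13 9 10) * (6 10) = (6 10 7 13 9) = [0, 1, 2, 3, 4, 5, 10, 13, 8, 6, 7, 11, 12, 9]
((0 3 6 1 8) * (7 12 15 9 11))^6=(0 3 6 1 8)(7 12 15 9 11)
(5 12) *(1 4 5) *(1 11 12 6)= (1 4 5 6)(11 12)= [0, 4, 2, 3, 5, 6, 1, 7, 8, 9, 10, 12, 11]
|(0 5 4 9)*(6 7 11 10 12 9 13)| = 10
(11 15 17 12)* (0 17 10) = [17, 1, 2, 3, 4, 5, 6, 7, 8, 9, 0, 15, 11, 13, 14, 10, 16, 12] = (0 17 12 11 15 10)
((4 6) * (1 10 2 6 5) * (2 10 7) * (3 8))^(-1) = (10)(1 5 4 6 2 7)(3 8)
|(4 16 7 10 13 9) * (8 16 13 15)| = |(4 13 9)(7 10 15 8 16)| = 15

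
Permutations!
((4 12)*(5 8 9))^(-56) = ((4 12)(5 8 9))^(-56) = (12)(5 8 9)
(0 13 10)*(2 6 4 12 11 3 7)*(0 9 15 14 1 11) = (0 13 10 9 15 14 1 11 3 7 2 6 4 12) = [13, 11, 6, 7, 12, 5, 4, 2, 8, 15, 9, 3, 0, 10, 1, 14]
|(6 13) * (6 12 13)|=|(12 13)|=2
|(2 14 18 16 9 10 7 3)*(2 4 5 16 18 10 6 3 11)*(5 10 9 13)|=|(18)(2 14 9 6 3 4 10 7 11)(5 16 13)|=9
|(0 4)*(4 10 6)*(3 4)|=5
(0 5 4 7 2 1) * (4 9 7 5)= (0 4 5 9 7 2 1)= [4, 0, 1, 3, 5, 9, 6, 2, 8, 7]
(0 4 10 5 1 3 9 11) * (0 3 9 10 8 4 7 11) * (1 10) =(0 7 11 3 1 9)(4 8)(5 10) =[7, 9, 2, 1, 8, 10, 6, 11, 4, 0, 5, 3]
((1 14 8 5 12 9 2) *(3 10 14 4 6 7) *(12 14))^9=(14)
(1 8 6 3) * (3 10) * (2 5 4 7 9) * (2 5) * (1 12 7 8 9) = [0, 9, 2, 12, 8, 4, 10, 1, 6, 5, 3, 11, 7] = (1 9 5 4 8 6 10 3 12 7)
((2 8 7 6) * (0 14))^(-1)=(0 14)(2 6 7 8)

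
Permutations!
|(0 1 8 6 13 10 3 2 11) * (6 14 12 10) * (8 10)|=|(0 1 10 3 2 11)(6 13)(8 14 12)|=6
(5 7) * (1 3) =(1 3)(5 7) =[0, 3, 2, 1, 4, 7, 6, 5]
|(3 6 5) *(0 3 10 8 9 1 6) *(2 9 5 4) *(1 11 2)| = 6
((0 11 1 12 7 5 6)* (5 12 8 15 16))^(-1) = (0 6 5 16 15 8 1 11)(7 12)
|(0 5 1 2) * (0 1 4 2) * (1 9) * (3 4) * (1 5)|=|(0 1)(2 9 5 3 4)|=10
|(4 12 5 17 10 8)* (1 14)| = 6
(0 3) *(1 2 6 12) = (0 3)(1 2 6 12) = [3, 2, 6, 0, 4, 5, 12, 7, 8, 9, 10, 11, 1]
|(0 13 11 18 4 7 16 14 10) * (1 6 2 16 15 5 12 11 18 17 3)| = 17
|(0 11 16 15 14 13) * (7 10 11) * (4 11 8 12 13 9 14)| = |(0 7 10 8 12 13)(4 11 16 15)(9 14)| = 12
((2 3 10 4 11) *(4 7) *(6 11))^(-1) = (2 11 6 4 7 10 3)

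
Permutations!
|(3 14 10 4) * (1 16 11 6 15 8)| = |(1 16 11 6 15 8)(3 14 10 4)| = 12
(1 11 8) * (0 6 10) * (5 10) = [6, 11, 2, 3, 4, 10, 5, 7, 1, 9, 0, 8] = (0 6 5 10)(1 11 8)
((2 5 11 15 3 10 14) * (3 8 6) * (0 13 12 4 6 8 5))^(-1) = ((0 13 12 4 6 3 10 14 2)(5 11 15))^(-1) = (0 2 14 10 3 6 4 12 13)(5 15 11)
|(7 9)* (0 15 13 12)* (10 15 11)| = 6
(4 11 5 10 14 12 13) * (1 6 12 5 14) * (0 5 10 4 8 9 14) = (0 5 4 11)(1 6 12 13 8 9 14 10) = [5, 6, 2, 3, 11, 4, 12, 7, 9, 14, 1, 0, 13, 8, 10]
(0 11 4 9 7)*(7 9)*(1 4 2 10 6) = [11, 4, 10, 3, 7, 5, 1, 0, 8, 9, 6, 2] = (0 11 2 10 6 1 4 7)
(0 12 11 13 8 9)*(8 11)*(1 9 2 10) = (0 12 8 2 10 1 9)(11 13) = [12, 9, 10, 3, 4, 5, 6, 7, 2, 0, 1, 13, 8, 11]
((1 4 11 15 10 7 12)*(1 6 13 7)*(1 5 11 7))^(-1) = ((1 4 7 12 6 13)(5 11 15 10))^(-1) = (1 13 6 12 7 4)(5 10 15 11)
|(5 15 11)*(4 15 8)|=|(4 15 11 5 8)|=5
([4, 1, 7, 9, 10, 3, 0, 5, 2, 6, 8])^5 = [7, 1, 6, 10, 5, 4, 2, 0, 9, 8, 3]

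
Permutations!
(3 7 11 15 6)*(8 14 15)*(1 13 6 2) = (1 13 6 3 7 11 8 14 15 2) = [0, 13, 1, 7, 4, 5, 3, 11, 14, 9, 10, 8, 12, 6, 15, 2]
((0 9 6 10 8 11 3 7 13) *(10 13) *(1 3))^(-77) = (0 13 6 9)(1 3 7 10 8 11)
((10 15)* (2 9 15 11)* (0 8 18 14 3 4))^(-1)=(0 4 3 14 18 8)(2 11 10 15 9)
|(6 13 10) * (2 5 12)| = 3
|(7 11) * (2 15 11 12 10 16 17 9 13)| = 10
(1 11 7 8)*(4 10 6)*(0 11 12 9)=(0 11 7 8 1 12 9)(4 10 6)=[11, 12, 2, 3, 10, 5, 4, 8, 1, 0, 6, 7, 9]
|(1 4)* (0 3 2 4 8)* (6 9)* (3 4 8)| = |(0 4 1 3 2 8)(6 9)| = 6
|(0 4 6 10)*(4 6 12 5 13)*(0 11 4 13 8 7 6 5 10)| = 20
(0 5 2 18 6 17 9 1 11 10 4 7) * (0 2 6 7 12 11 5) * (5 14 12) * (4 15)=(1 14 12 11 10 15 4 5 6 17 9)(2 18 7)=[0, 14, 18, 3, 5, 6, 17, 2, 8, 1, 15, 10, 11, 13, 12, 4, 16, 9, 7]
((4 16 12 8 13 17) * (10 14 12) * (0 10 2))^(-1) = (0 2 16 4 17 13 8 12 14 10)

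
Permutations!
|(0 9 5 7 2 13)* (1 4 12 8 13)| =|(0 9 5 7 2 1 4 12 8 13)| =10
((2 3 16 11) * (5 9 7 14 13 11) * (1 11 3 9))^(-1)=((1 11 2 9 7 14 13 3 16 5))^(-1)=(1 5 16 3 13 14 7 9 2 11)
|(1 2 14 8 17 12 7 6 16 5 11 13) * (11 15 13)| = 12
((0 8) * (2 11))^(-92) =((0 8)(2 11))^(-92) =(11)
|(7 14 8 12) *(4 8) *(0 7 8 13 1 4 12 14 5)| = 3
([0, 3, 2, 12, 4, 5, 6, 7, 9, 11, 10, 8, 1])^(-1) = (1 12 3)(8 11 9)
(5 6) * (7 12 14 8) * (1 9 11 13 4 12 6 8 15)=(1 9 11 13 4 12 14 15)(5 8 7 6)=[0, 9, 2, 3, 12, 8, 5, 6, 7, 11, 10, 13, 14, 4, 15, 1]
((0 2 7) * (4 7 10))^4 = ((0 2 10 4 7))^4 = (0 7 4 10 2)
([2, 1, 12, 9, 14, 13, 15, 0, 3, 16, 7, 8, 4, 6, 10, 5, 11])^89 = [10, 1, 7, 8, 2, 13, 15, 14, 11, 3, 4, 16, 0, 6, 12, 5, 9]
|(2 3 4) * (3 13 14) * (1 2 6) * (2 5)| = |(1 5 2 13 14 3 4 6)| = 8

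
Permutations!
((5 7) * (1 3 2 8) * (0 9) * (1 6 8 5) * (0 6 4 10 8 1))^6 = ((0 9 6 1 3 2 5 7)(4 10 8))^6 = (10)(0 5 3 6)(1 9 7 2)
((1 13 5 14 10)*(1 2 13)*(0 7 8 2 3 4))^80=(14)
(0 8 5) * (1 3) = [8, 3, 2, 1, 4, 0, 6, 7, 5] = (0 8 5)(1 3)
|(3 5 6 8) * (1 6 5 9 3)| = |(1 6 8)(3 9)| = 6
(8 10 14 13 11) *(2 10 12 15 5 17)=(2 10 14 13 11 8 12 15 5 17)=[0, 1, 10, 3, 4, 17, 6, 7, 12, 9, 14, 8, 15, 11, 13, 5, 16, 2]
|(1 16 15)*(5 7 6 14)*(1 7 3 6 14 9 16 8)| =|(1 8)(3 6 9 16 15 7 14 5)| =8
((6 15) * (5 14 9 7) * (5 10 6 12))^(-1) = (5 12 15 6 10 7 9 14)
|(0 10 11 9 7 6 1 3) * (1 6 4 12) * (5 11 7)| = 21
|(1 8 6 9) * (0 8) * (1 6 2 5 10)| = 6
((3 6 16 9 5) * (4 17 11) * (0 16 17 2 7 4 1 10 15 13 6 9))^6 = (1 11 17 6 13 15 10)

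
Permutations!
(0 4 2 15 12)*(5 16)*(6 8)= (0 4 2 15 12)(5 16)(6 8)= [4, 1, 15, 3, 2, 16, 8, 7, 6, 9, 10, 11, 0, 13, 14, 12, 5]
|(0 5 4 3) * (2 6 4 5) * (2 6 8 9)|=|(0 6 4 3)(2 8 9)|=12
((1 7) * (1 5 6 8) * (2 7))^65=(1 8 6 5 7 2)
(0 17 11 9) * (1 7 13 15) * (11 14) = (0 17 14 11 9)(1 7 13 15) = [17, 7, 2, 3, 4, 5, 6, 13, 8, 0, 10, 9, 12, 15, 11, 1, 16, 14]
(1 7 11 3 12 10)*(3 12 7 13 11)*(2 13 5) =(1 5 2 13 11 12 10)(3 7) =[0, 5, 13, 7, 4, 2, 6, 3, 8, 9, 1, 12, 10, 11]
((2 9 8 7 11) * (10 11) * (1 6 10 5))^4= ((1 6 10 11 2 9 8 7 5))^4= (1 2 5 11 7 10 8 6 9)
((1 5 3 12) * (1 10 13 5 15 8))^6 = ((1 15 8)(3 12 10 13 5))^6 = (15)(3 12 10 13 5)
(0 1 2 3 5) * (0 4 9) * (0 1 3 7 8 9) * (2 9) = [3, 9, 7, 5, 0, 4, 6, 8, 2, 1] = (0 3 5 4)(1 9)(2 7 8)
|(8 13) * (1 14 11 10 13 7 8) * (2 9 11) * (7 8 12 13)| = 9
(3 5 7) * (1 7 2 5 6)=(1 7 3 6)(2 5)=[0, 7, 5, 6, 4, 2, 1, 3]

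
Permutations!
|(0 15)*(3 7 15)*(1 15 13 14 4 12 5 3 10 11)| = 35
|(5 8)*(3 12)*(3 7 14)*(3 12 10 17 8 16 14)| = 9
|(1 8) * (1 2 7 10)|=|(1 8 2 7 10)|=5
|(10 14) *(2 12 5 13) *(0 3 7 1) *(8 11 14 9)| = 20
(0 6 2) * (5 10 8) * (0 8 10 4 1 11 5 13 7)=[6, 11, 8, 3, 1, 4, 2, 0, 13, 9, 10, 5, 12, 7]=(0 6 2 8 13 7)(1 11 5 4)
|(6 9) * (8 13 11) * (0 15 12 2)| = 12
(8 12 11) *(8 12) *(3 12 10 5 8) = (3 12 11 10 5 8) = [0, 1, 2, 12, 4, 8, 6, 7, 3, 9, 5, 10, 11]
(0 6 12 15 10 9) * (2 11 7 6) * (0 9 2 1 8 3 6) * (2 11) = (0 1 8 3 6 12 15 10 11 7) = [1, 8, 2, 6, 4, 5, 12, 0, 3, 9, 11, 7, 15, 13, 14, 10]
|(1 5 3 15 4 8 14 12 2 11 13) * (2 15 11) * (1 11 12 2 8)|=|(1 5 3 12 15 4)(2 8 14)(11 13)|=6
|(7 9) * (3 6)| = 2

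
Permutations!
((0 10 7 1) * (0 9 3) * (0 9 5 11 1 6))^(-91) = ((0 10 7 6)(1 5 11)(3 9))^(-91) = (0 10 7 6)(1 11 5)(3 9)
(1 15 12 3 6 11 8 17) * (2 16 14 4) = (1 15 12 3 6 11 8 17)(2 16 14 4) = [0, 15, 16, 6, 2, 5, 11, 7, 17, 9, 10, 8, 3, 13, 4, 12, 14, 1]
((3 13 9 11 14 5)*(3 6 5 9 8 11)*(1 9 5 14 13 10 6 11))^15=((1 9 3 10 6 14 5 11 13 8))^15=(1 14)(3 11)(5 9)(6 8)(10 13)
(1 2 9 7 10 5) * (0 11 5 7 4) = (0 11 5 1 2 9 4)(7 10) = [11, 2, 9, 3, 0, 1, 6, 10, 8, 4, 7, 5]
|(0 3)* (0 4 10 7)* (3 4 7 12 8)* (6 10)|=|(0 4 6 10 12 8 3 7)|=8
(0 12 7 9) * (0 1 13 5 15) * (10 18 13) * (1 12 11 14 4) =[11, 10, 2, 3, 1, 15, 6, 9, 8, 12, 18, 14, 7, 5, 4, 0, 16, 17, 13] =(0 11 14 4 1 10 18 13 5 15)(7 9 12)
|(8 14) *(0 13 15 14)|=5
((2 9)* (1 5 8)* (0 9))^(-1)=((0 9 2)(1 5 8))^(-1)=(0 2 9)(1 8 5)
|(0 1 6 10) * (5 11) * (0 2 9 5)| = 8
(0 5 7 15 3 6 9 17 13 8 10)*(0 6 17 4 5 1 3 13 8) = [1, 3, 2, 17, 5, 7, 9, 15, 10, 4, 6, 11, 12, 0, 14, 13, 16, 8] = (0 1 3 17 8 10 6 9 4 5 7 15 13)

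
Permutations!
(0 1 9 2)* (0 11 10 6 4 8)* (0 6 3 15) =[1, 9, 11, 15, 8, 5, 4, 7, 6, 2, 3, 10, 12, 13, 14, 0] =(0 1 9 2 11 10 3 15)(4 8 6)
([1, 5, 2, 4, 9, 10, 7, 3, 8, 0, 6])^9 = (10)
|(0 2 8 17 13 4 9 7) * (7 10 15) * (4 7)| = |(0 2 8 17 13 7)(4 9 10 15)| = 12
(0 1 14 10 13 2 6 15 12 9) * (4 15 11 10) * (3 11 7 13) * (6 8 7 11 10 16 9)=(0 1 14 4 15 12 6 11 16 9)(2 8 7 13)(3 10)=[1, 14, 8, 10, 15, 5, 11, 13, 7, 0, 3, 16, 6, 2, 4, 12, 9]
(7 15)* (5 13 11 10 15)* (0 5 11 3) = (0 5 13 3)(7 11 10 15) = [5, 1, 2, 0, 4, 13, 6, 11, 8, 9, 15, 10, 12, 3, 14, 7]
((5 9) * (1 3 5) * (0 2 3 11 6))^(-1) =(0 6 11 1 9 5 3 2)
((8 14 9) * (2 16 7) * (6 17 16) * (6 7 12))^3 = (2 7)(6 12 16 17)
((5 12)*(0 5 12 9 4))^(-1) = (12)(0 4 9 5)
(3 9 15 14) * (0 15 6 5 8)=(0 15 14 3 9 6 5 8)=[15, 1, 2, 9, 4, 8, 5, 7, 0, 6, 10, 11, 12, 13, 3, 14]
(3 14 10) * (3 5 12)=(3 14 10 5 12)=[0, 1, 2, 14, 4, 12, 6, 7, 8, 9, 5, 11, 3, 13, 10]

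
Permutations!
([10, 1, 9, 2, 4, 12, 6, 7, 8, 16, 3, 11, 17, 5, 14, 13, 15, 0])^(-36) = (0 5 16 3 17 13 9 10 12 15 2)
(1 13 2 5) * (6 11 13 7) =(1 7 6 11 13 2 5) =[0, 7, 5, 3, 4, 1, 11, 6, 8, 9, 10, 13, 12, 2]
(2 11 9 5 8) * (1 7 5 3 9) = (1 7 5 8 2 11)(3 9) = [0, 7, 11, 9, 4, 8, 6, 5, 2, 3, 10, 1]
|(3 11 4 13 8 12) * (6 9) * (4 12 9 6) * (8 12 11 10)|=7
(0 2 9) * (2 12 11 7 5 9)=(0 12 11 7 5 9)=[12, 1, 2, 3, 4, 9, 6, 5, 8, 0, 10, 7, 11]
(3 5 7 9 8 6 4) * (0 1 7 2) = (0 1 7 9 8 6 4 3 5 2) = [1, 7, 0, 5, 3, 2, 4, 9, 6, 8]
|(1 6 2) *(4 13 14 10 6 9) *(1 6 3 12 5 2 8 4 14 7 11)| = 14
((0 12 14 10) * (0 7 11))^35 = (0 11 7 10 14 12)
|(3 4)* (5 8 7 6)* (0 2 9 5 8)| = 12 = |(0 2 9 5)(3 4)(6 8 7)|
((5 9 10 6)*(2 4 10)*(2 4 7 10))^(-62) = (2 7 10 6 5 9 4) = ((2 7 10 6 5 9 4))^(-62)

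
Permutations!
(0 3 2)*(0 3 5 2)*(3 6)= (0 5 2 6 3)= [5, 1, 6, 0, 4, 2, 3]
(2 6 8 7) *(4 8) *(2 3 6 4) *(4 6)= (2 6)(3 4 8 7)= [0, 1, 6, 4, 8, 5, 2, 3, 7]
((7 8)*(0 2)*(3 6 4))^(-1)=((0 2)(3 6 4)(7 8))^(-1)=(0 2)(3 4 6)(7 8)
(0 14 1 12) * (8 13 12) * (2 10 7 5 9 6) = [14, 8, 10, 3, 4, 9, 2, 5, 13, 6, 7, 11, 0, 12, 1] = (0 14 1 8 13 12)(2 10 7 5 9 6)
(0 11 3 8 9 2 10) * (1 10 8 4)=(0 11 3 4 1 10)(2 8 9)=[11, 10, 8, 4, 1, 5, 6, 7, 9, 2, 0, 3]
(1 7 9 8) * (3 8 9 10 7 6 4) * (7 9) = (1 6 4 3 8)(7 10 9) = [0, 6, 2, 8, 3, 5, 4, 10, 1, 7, 9]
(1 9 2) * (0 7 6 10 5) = (0 7 6 10 5)(1 9 2) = [7, 9, 1, 3, 4, 0, 10, 6, 8, 2, 5]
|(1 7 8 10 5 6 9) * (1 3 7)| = 7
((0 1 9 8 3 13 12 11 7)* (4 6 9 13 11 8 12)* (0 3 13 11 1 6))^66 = (0 12 4 9 13 6 8)(1 7)(3 11) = ((0 6 9 12 8 13 4)(1 11 7 3))^66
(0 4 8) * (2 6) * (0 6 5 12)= (0 4 8 6 2 5 12)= [4, 1, 5, 3, 8, 12, 2, 7, 6, 9, 10, 11, 0]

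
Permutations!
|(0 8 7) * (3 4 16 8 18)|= 7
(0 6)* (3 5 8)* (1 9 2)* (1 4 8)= (0 6)(1 9 2 4 8 3 5)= [6, 9, 4, 5, 8, 1, 0, 7, 3, 2]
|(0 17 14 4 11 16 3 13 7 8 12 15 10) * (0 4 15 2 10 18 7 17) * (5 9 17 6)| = 17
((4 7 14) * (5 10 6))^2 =(4 14 7)(5 6 10)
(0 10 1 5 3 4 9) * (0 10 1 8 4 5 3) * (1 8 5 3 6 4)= (0 8 1 6 4 9 10 5)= [8, 6, 2, 3, 9, 0, 4, 7, 1, 10, 5]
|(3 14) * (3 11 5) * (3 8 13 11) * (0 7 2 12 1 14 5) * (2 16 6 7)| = 30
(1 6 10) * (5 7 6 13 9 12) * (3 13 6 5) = (1 6 10)(3 13 9 12)(5 7) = [0, 6, 2, 13, 4, 7, 10, 5, 8, 12, 1, 11, 3, 9]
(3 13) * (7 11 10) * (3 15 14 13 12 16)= (3 12 16)(7 11 10)(13 15 14)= [0, 1, 2, 12, 4, 5, 6, 11, 8, 9, 7, 10, 16, 15, 13, 14, 3]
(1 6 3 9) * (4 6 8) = [0, 8, 2, 9, 6, 5, 3, 7, 4, 1] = (1 8 4 6 3 9)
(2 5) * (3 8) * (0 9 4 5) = (0 9 4 5 2)(3 8) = [9, 1, 0, 8, 5, 2, 6, 7, 3, 4]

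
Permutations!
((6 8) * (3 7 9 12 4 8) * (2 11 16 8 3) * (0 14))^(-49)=((0 14)(2 11 16 8 6)(3 7 9 12 4))^(-49)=(0 14)(2 11 16 8 6)(3 7 9 12 4)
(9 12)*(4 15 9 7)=(4 15 9 12 7)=[0, 1, 2, 3, 15, 5, 6, 4, 8, 12, 10, 11, 7, 13, 14, 9]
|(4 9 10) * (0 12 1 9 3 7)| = 8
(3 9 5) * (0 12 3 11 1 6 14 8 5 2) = [12, 6, 0, 9, 4, 11, 14, 7, 5, 2, 10, 1, 3, 13, 8] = (0 12 3 9 2)(1 6 14 8 5 11)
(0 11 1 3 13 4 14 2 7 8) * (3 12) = (0 11 1 12 3 13 4 14 2 7 8) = [11, 12, 7, 13, 14, 5, 6, 8, 0, 9, 10, 1, 3, 4, 2]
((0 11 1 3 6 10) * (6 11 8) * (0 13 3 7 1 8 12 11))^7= (0 3 13 10 6 8 11 12)(1 7)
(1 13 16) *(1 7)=[0, 13, 2, 3, 4, 5, 6, 1, 8, 9, 10, 11, 12, 16, 14, 15, 7]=(1 13 16 7)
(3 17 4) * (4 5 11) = (3 17 5 11 4) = [0, 1, 2, 17, 3, 11, 6, 7, 8, 9, 10, 4, 12, 13, 14, 15, 16, 5]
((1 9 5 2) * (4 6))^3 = (1 2 5 9)(4 6)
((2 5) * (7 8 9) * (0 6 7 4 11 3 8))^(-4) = ((0 6 7)(2 5)(3 8 9 4 11))^(-4) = (0 7 6)(3 8 9 4 11)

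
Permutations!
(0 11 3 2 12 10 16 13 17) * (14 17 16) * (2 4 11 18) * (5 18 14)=(0 14 17)(2 12 10 5 18)(3 4 11)(13 16)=[14, 1, 12, 4, 11, 18, 6, 7, 8, 9, 5, 3, 10, 16, 17, 15, 13, 0, 2]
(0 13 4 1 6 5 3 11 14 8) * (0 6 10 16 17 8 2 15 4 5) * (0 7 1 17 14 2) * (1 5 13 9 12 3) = [9, 10, 15, 11, 17, 1, 7, 5, 6, 12, 16, 2, 3, 13, 0, 4, 14, 8] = (0 9 12 3 11 2 15 4 17 8 6 7 5 1 10 16 14)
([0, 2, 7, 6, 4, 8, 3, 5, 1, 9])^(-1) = [0, 8, 1, 6, 4, 7, 3, 2, 5, 9]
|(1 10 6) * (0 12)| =6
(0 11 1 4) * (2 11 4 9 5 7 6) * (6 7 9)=(0 4)(1 6 2 11)(5 9)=[4, 6, 11, 3, 0, 9, 2, 7, 8, 5, 10, 1]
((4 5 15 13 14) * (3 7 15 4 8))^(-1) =(3 8 14 13 15 7)(4 5)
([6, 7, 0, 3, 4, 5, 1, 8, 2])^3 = (0 7)(1 2)(6 8)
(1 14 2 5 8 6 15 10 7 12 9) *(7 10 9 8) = (1 14 2 5 7 12 8 6 15 9) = [0, 14, 5, 3, 4, 7, 15, 12, 6, 1, 10, 11, 8, 13, 2, 9]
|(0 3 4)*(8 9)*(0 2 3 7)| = 6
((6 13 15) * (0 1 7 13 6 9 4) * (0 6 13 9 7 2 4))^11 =((0 1 2 4 6 13 15 7 9))^11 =(0 2 6 15 9 1 4 13 7)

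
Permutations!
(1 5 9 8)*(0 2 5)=(0 2 5 9 8 1)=[2, 0, 5, 3, 4, 9, 6, 7, 1, 8]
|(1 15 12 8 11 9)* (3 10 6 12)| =|(1 15 3 10 6 12 8 11 9)| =9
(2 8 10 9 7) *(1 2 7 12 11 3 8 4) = [0, 2, 4, 8, 1, 5, 6, 7, 10, 12, 9, 3, 11] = (1 2 4)(3 8 10 9 12 11)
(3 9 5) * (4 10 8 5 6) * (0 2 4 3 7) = (0 2 4 10 8 5 7)(3 9 6) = [2, 1, 4, 9, 10, 7, 3, 0, 5, 6, 8]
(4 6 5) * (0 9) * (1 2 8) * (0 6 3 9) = (1 2 8)(3 9 6 5 4) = [0, 2, 8, 9, 3, 4, 5, 7, 1, 6]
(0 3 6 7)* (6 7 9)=(0 3 7)(6 9)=[3, 1, 2, 7, 4, 5, 9, 0, 8, 6]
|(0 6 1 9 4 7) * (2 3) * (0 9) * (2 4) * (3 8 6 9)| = 6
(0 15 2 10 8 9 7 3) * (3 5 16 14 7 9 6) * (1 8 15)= (0 1 8 6 3)(2 10 15)(5 16 14 7)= [1, 8, 10, 0, 4, 16, 3, 5, 6, 9, 15, 11, 12, 13, 7, 2, 14]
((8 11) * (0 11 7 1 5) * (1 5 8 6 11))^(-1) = (0 5 7 8 1)(6 11)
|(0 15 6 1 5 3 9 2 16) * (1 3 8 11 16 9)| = 18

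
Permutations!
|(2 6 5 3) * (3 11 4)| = 6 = |(2 6 5 11 4 3)|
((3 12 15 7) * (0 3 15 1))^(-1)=((0 3 12 1)(7 15))^(-1)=(0 1 12 3)(7 15)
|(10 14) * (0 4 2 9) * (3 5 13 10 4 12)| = 10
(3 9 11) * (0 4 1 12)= (0 4 1 12)(3 9 11)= [4, 12, 2, 9, 1, 5, 6, 7, 8, 11, 10, 3, 0]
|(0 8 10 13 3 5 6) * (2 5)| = |(0 8 10 13 3 2 5 6)| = 8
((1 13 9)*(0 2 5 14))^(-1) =((0 2 5 14)(1 13 9))^(-1) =(0 14 5 2)(1 9 13)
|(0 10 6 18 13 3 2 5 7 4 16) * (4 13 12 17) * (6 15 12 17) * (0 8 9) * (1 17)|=|(0 10 15 12 6 18 1 17 4 16 8 9)(2 5 7 13 3)|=60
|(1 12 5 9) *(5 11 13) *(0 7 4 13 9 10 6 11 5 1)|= |(0 7 4 13 1 12 5 10 6 11 9)|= 11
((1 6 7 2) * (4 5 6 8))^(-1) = (1 2 7 6 5 4 8)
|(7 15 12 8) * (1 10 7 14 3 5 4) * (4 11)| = 11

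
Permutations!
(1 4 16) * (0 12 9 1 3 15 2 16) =(0 12 9 1 4)(2 16 3 15) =[12, 4, 16, 15, 0, 5, 6, 7, 8, 1, 10, 11, 9, 13, 14, 2, 3]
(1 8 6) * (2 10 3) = (1 8 6)(2 10 3) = [0, 8, 10, 2, 4, 5, 1, 7, 6, 9, 3]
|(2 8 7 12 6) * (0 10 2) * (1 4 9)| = 21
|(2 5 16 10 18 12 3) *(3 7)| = |(2 5 16 10 18 12 7 3)| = 8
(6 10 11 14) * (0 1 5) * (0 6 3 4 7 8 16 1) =[0, 5, 2, 4, 7, 6, 10, 8, 16, 9, 11, 14, 12, 13, 3, 15, 1] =(1 5 6 10 11 14 3 4 7 8 16)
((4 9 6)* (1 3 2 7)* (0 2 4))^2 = ((0 2 7 1 3 4 9 6))^2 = (0 7 3 9)(1 4 6 2)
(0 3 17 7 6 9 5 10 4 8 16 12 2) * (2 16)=(0 3 17 7 6 9 5 10 4 8 2)(12 16)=[3, 1, 0, 17, 8, 10, 9, 6, 2, 5, 4, 11, 16, 13, 14, 15, 12, 7]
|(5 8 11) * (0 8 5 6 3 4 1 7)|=|(0 8 11 6 3 4 1 7)|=8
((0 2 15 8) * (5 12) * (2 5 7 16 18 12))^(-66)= ((0 5 2 15 8)(7 16 18 12))^(-66)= (0 8 15 2 5)(7 18)(12 16)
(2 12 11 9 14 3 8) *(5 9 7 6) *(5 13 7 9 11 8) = (2 12 8)(3 5 11 9 14)(6 13 7) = [0, 1, 12, 5, 4, 11, 13, 6, 2, 14, 10, 9, 8, 7, 3]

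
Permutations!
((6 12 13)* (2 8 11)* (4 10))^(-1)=(2 11 8)(4 10)(6 13 12)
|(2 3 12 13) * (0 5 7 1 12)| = |(0 5 7 1 12 13 2 3)| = 8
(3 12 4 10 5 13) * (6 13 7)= (3 12 4 10 5 7 6 13)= [0, 1, 2, 12, 10, 7, 13, 6, 8, 9, 5, 11, 4, 3]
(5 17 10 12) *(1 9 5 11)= (1 9 5 17 10 12 11)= [0, 9, 2, 3, 4, 17, 6, 7, 8, 5, 12, 1, 11, 13, 14, 15, 16, 10]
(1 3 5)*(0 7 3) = (0 7 3 5 1) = [7, 0, 2, 5, 4, 1, 6, 3]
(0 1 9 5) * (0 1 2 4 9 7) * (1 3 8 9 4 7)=(0 2 7)(3 8 9 5)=[2, 1, 7, 8, 4, 3, 6, 0, 9, 5]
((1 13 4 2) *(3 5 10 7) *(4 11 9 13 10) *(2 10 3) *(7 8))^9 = (13)(1 3 5 4 10 8 7 2)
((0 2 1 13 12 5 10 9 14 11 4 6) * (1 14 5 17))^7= ((0 2 14 11 4 6)(1 13 12 17)(5 10 9))^7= (0 2 14 11 4 6)(1 17 12 13)(5 10 9)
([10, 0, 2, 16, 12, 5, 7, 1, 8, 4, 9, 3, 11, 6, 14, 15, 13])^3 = (0 4 3 6)(1 9 11 13)(7 10 12 16)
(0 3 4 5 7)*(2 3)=(0 2 3 4 5 7)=[2, 1, 3, 4, 5, 7, 6, 0]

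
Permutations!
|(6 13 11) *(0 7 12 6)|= |(0 7 12 6 13 11)|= 6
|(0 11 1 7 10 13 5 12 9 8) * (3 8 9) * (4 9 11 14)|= 13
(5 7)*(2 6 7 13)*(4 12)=(2 6 7 5 13)(4 12)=[0, 1, 6, 3, 12, 13, 7, 5, 8, 9, 10, 11, 4, 2]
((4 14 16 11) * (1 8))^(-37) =((1 8)(4 14 16 11))^(-37) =(1 8)(4 11 16 14)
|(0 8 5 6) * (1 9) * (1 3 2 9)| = 12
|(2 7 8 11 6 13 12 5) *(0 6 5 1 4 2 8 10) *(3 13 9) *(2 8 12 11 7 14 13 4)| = |(0 6 9 3 4 8 7 10)(1 2 14 13 11 5 12)| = 56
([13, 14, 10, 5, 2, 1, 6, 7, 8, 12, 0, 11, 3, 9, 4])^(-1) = (0 10 2 4 14 1 5 3 12 9 13)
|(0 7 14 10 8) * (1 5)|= 10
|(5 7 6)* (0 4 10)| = |(0 4 10)(5 7 6)| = 3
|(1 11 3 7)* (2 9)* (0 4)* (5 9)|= |(0 4)(1 11 3 7)(2 5 9)|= 12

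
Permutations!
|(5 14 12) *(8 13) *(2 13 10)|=|(2 13 8 10)(5 14 12)|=12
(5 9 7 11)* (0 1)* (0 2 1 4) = [4, 2, 1, 3, 0, 9, 6, 11, 8, 7, 10, 5] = (0 4)(1 2)(5 9 7 11)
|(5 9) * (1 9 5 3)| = |(1 9 3)| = 3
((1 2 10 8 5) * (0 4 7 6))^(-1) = (0 6 7 4)(1 5 8 10 2)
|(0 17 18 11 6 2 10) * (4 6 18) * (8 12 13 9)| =|(0 17 4 6 2 10)(8 12 13 9)(11 18)| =12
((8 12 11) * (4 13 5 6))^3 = (4 6 5 13)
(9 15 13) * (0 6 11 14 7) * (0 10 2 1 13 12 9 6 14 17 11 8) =(0 14 7 10 2 1 13 6 8)(9 15 12)(11 17) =[14, 13, 1, 3, 4, 5, 8, 10, 0, 15, 2, 17, 9, 6, 7, 12, 16, 11]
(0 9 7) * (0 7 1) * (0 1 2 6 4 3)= (0 9 2 6 4 3)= [9, 1, 6, 0, 3, 5, 4, 7, 8, 2]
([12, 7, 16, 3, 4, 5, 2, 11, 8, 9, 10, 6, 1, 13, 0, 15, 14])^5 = (0 6 12 2 1 16 7 14 11)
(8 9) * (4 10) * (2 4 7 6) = (2 4 10 7 6)(8 9) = [0, 1, 4, 3, 10, 5, 2, 6, 9, 8, 7]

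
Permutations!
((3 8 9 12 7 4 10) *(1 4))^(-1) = (1 7 12 9 8 3 10 4)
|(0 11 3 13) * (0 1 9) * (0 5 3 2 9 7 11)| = 8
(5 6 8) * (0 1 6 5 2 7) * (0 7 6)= (0 1)(2 6 8)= [1, 0, 6, 3, 4, 5, 8, 7, 2]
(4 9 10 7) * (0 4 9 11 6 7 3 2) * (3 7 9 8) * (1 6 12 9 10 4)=(0 1 6 10 7 8 3 2)(4 11 12 9)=[1, 6, 0, 2, 11, 5, 10, 8, 3, 4, 7, 12, 9]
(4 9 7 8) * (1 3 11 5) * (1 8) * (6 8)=(1 3 11 5 6 8 4 9 7)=[0, 3, 2, 11, 9, 6, 8, 1, 4, 7, 10, 5]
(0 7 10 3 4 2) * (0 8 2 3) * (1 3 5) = [7, 3, 8, 4, 5, 1, 6, 10, 2, 9, 0] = (0 7 10)(1 3 4 5)(2 8)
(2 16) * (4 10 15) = (2 16)(4 10 15) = [0, 1, 16, 3, 10, 5, 6, 7, 8, 9, 15, 11, 12, 13, 14, 4, 2]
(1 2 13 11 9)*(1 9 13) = (1 2)(11 13) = [0, 2, 1, 3, 4, 5, 6, 7, 8, 9, 10, 13, 12, 11]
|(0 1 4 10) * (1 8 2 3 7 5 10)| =14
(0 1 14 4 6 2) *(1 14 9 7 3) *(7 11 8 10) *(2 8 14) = (0 2)(1 9 11 14 4 6 8 10 7 3) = [2, 9, 0, 1, 6, 5, 8, 3, 10, 11, 7, 14, 12, 13, 4]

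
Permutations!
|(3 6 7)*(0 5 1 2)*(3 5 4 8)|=9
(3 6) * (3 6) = [0, 1, 2, 3, 4, 5, 6] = (6)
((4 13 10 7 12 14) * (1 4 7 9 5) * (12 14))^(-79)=(1 5 9 10 13 4)(7 14)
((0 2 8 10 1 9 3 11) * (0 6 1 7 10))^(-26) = (0 2 8)(1 6 11 3 9)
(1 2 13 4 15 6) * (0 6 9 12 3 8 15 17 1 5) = [6, 2, 13, 8, 17, 0, 5, 7, 15, 12, 10, 11, 3, 4, 14, 9, 16, 1] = (0 6 5)(1 2 13 4 17)(3 8 15 9 12)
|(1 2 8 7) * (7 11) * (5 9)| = 10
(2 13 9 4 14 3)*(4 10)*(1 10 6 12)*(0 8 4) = (0 8 4 14 3 2 13 9 6 12 1 10) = [8, 10, 13, 2, 14, 5, 12, 7, 4, 6, 0, 11, 1, 9, 3]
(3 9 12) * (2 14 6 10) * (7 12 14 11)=(2 11 7 12 3 9 14 6 10)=[0, 1, 11, 9, 4, 5, 10, 12, 8, 14, 2, 7, 3, 13, 6]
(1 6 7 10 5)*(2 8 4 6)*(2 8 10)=(1 8 4 6 7 2 10 5)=[0, 8, 10, 3, 6, 1, 7, 2, 4, 9, 5]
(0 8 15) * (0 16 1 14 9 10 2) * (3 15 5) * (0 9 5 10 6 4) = (0 8 10 2 9 6 4)(1 14 5 3 15 16) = [8, 14, 9, 15, 0, 3, 4, 7, 10, 6, 2, 11, 12, 13, 5, 16, 1]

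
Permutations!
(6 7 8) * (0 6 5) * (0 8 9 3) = (0 6 7 9 3)(5 8) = [6, 1, 2, 0, 4, 8, 7, 9, 5, 3]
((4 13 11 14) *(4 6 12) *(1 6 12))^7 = (1 6)(4 11 12 13 14) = ((1 6)(4 13 11 14 12))^7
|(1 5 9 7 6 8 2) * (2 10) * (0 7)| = |(0 7 6 8 10 2 1 5 9)| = 9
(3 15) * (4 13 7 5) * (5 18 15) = (3 5 4 13 7 18 15) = [0, 1, 2, 5, 13, 4, 6, 18, 8, 9, 10, 11, 12, 7, 14, 3, 16, 17, 15]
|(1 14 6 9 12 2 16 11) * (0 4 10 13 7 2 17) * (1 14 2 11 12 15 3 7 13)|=56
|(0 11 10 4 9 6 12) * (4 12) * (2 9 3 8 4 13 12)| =|(0 11 10 2 9 6 13 12)(3 8 4)| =24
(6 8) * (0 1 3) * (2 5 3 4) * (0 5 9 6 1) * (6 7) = (1 4 2 9 7 6 8)(3 5) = [0, 4, 9, 5, 2, 3, 8, 6, 1, 7]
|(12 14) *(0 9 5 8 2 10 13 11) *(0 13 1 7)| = |(0 9 5 8 2 10 1 7)(11 13)(12 14)| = 8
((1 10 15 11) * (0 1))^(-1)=((0 1 10 15 11))^(-1)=(0 11 15 10 1)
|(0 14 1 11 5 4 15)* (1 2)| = 8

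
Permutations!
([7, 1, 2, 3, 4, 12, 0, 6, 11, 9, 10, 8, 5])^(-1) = (0 6 7)(5 12)(8 11)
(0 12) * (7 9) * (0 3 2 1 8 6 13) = (0 12 3 2 1 8 6 13)(7 9) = [12, 8, 1, 2, 4, 5, 13, 9, 6, 7, 10, 11, 3, 0]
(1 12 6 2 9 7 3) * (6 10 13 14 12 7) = (1 7 3)(2 9 6)(10 13 14 12) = [0, 7, 9, 1, 4, 5, 2, 3, 8, 6, 13, 11, 10, 14, 12]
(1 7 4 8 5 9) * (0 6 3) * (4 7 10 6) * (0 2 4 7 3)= (0 7 3 2 4 8 5 9 1 10 6)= [7, 10, 4, 2, 8, 9, 0, 3, 5, 1, 6]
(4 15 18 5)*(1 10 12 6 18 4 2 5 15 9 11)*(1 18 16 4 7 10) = (2 5)(4 9 11 18 15 7 10 12 6 16) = [0, 1, 5, 3, 9, 2, 16, 10, 8, 11, 12, 18, 6, 13, 14, 7, 4, 17, 15]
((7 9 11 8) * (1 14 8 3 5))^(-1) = (1 5 3 11 9 7 8 14)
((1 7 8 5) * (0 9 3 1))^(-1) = ((0 9 3 1 7 8 5))^(-1) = (0 5 8 7 1 3 9)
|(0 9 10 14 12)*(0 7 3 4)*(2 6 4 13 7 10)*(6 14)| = 24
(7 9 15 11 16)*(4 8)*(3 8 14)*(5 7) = (3 8 4 14)(5 7 9 15 11 16) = [0, 1, 2, 8, 14, 7, 6, 9, 4, 15, 10, 16, 12, 13, 3, 11, 5]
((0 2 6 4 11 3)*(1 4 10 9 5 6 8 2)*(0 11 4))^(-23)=(0 1)(2 8)(3 11)(5 6 10 9)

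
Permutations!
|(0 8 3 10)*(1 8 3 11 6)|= |(0 3 10)(1 8 11 6)|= 12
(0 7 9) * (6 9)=(0 7 6 9)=[7, 1, 2, 3, 4, 5, 9, 6, 8, 0]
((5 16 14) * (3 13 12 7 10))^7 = ((3 13 12 7 10)(5 16 14))^7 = (3 12 10 13 7)(5 16 14)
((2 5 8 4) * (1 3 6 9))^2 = (1 6)(2 8)(3 9)(4 5)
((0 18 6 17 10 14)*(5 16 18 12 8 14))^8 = ((0 12 8 14)(5 16 18 6 17 10))^8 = (5 18 17)(6 10 16)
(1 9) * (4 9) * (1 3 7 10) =[0, 4, 2, 7, 9, 5, 6, 10, 8, 3, 1] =(1 4 9 3 7 10)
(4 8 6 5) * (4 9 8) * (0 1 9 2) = (0 1 9 8 6 5 2) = [1, 9, 0, 3, 4, 2, 5, 7, 6, 8]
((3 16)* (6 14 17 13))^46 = ((3 16)(6 14 17 13))^46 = (6 17)(13 14)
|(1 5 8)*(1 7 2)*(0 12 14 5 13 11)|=10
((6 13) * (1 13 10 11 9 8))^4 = ((1 13 6 10 11 9 8))^4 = (1 11 13 9 6 8 10)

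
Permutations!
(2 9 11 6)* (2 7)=[0, 1, 9, 3, 4, 5, 7, 2, 8, 11, 10, 6]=(2 9 11 6 7)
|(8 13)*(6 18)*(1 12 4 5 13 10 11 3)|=|(1 12 4 5 13 8 10 11 3)(6 18)|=18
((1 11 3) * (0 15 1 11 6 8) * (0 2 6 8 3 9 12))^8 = (0 9 3 2 1)(6 8 15 12 11)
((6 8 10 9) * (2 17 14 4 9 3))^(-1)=(2 3 10 8 6 9 4 14 17)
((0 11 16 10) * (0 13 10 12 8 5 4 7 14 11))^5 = ((4 7 14 11 16 12 8 5)(10 13))^5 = (4 12 14 5 16 7 8 11)(10 13)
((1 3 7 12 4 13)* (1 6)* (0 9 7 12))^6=(13)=((0 9 7)(1 3 12 4 13 6))^6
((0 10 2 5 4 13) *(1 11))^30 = (13)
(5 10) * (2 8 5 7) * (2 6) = (2 8 5 10 7 6) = [0, 1, 8, 3, 4, 10, 2, 6, 5, 9, 7]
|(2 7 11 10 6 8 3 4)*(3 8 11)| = 12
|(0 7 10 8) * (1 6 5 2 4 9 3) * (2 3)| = |(0 7 10 8)(1 6 5 3)(2 4 9)| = 12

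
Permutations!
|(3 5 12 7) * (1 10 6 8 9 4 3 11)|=11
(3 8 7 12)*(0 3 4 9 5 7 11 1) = (0 3 8 11 1)(4 9 5 7 12) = [3, 0, 2, 8, 9, 7, 6, 12, 11, 5, 10, 1, 4]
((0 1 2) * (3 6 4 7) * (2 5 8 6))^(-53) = (0 1 5 8 6 4 7 3 2) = ((0 1 5 8 6 4 7 3 2))^(-53)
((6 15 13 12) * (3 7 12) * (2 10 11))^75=((2 10 11)(3 7 12 6 15 13))^75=(3 6)(7 15)(12 13)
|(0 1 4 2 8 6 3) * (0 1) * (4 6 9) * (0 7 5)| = 12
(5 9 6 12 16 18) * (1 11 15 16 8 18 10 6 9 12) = (1 11 15 16 10 6)(5 12 8 18) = [0, 11, 2, 3, 4, 12, 1, 7, 18, 9, 6, 15, 8, 13, 14, 16, 10, 17, 5]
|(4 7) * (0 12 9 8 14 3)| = |(0 12 9 8 14 3)(4 7)| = 6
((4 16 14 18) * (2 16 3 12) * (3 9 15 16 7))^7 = (2 12 3 7)(4 9 15 16 14 18)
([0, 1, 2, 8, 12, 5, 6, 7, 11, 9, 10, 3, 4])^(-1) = (3 11 8)(4 12)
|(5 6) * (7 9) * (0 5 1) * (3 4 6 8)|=|(0 5 8 3 4 6 1)(7 9)|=14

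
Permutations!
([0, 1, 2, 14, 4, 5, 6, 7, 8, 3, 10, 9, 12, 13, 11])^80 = (14)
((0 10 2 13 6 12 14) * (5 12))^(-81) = ((0 10 2 13 6 5 12 14))^(-81) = (0 14 12 5 6 13 2 10)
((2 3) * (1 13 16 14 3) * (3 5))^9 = (1 16 5 2 13 14 3)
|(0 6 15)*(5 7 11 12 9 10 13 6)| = |(0 5 7 11 12 9 10 13 6 15)| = 10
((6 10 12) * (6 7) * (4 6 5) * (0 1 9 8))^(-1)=(0 8 9 1)(4 5 7 12 10 6)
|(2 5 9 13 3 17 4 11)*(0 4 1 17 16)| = 18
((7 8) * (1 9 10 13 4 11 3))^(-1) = (1 3 11 4 13 10 9)(7 8)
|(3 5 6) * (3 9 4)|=5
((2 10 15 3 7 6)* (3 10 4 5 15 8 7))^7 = (2 6 7 8 10 15 5 4)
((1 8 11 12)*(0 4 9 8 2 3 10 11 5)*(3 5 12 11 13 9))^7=(0 12 10 5 8 3 2 9 4 1 13)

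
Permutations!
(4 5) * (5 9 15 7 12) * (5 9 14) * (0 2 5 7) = (0 2 5 4 14 7 12 9 15) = [2, 1, 5, 3, 14, 4, 6, 12, 8, 15, 10, 11, 9, 13, 7, 0]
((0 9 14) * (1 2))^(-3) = (14)(1 2)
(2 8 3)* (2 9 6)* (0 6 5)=(0 6 2 8 3 9 5)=[6, 1, 8, 9, 4, 0, 2, 7, 3, 5]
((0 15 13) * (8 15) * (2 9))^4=((0 8 15 13)(2 9))^4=(15)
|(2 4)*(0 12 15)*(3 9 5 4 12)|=|(0 3 9 5 4 2 12 15)|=8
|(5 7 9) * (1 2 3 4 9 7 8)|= |(1 2 3 4 9 5 8)|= 7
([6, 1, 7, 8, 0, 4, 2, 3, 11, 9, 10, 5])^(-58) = (0 8 6 11 2 5 7 4 3)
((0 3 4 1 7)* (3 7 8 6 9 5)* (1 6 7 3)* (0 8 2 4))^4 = ((0 3)(1 2 4 6 9 5)(7 8))^4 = (1 9 4)(2 5 6)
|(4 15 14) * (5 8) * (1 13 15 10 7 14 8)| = 20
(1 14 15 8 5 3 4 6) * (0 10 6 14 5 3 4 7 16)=(0 10 6 1 5 4 14 15 8 3 7 16)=[10, 5, 2, 7, 14, 4, 1, 16, 3, 9, 6, 11, 12, 13, 15, 8, 0]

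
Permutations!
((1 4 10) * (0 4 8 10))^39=((0 4)(1 8 10))^39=(10)(0 4)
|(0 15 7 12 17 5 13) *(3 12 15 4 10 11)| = |(0 4 10 11 3 12 17 5 13)(7 15)| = 18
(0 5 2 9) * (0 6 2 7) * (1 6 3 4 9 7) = [5, 6, 7, 4, 9, 1, 2, 0, 8, 3] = (0 5 1 6 2 7)(3 4 9)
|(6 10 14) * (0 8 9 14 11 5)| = 8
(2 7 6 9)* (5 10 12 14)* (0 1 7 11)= (0 1 7 6 9 2 11)(5 10 12 14)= [1, 7, 11, 3, 4, 10, 9, 6, 8, 2, 12, 0, 14, 13, 5]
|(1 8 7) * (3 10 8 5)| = |(1 5 3 10 8 7)| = 6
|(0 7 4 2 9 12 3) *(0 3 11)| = |(0 7 4 2 9 12 11)| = 7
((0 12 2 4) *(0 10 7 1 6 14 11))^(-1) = (0 11 14 6 1 7 10 4 2 12)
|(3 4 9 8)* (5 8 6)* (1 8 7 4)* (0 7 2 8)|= 10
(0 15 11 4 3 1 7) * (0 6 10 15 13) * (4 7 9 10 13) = (0 4 3 1 9 10 15 11 7 6 13) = [4, 9, 2, 1, 3, 5, 13, 6, 8, 10, 15, 7, 12, 0, 14, 11]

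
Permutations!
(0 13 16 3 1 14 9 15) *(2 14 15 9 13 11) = (0 11 2 14 13 16 3 1 15) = [11, 15, 14, 1, 4, 5, 6, 7, 8, 9, 10, 2, 12, 16, 13, 0, 3]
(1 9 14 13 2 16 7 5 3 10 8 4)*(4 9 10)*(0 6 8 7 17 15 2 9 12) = (0 6 8 12)(1 10 7 5 3 4)(2 16 17 15)(9 14 13) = [6, 10, 16, 4, 1, 3, 8, 5, 12, 14, 7, 11, 0, 9, 13, 2, 17, 15]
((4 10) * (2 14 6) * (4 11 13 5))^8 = (2 6 14)(4 13 10 5 11)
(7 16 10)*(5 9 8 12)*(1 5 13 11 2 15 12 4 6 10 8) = (1 5 9)(2 15 12 13 11)(4 6 10 7 16 8) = [0, 5, 15, 3, 6, 9, 10, 16, 4, 1, 7, 2, 13, 11, 14, 12, 8]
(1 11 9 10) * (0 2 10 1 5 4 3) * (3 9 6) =[2, 11, 10, 0, 9, 4, 3, 7, 8, 1, 5, 6] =(0 2 10 5 4 9 1 11 6 3)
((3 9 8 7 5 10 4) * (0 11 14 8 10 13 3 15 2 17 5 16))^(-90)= (17)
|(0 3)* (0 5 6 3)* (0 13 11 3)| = |(0 13 11 3 5 6)| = 6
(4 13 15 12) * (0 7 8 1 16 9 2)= [7, 16, 0, 3, 13, 5, 6, 8, 1, 2, 10, 11, 4, 15, 14, 12, 9]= (0 7 8 1 16 9 2)(4 13 15 12)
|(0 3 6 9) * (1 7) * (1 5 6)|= |(0 3 1 7 5 6 9)|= 7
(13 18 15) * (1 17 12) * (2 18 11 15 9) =(1 17 12)(2 18 9)(11 15 13) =[0, 17, 18, 3, 4, 5, 6, 7, 8, 2, 10, 15, 1, 11, 14, 13, 16, 12, 9]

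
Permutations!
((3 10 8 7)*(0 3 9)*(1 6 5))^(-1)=(0 9 7 8 10 3)(1 5 6)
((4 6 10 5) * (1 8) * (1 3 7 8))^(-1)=((3 7 8)(4 6 10 5))^(-1)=(3 8 7)(4 5 10 6)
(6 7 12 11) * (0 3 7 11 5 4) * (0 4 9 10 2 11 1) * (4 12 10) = [3, 0, 11, 7, 12, 9, 1, 10, 8, 4, 2, 6, 5] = (0 3 7 10 2 11 6 1)(4 12 5 9)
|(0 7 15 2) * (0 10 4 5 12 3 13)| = 10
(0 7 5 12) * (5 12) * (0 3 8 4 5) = [7, 1, 2, 8, 5, 0, 6, 12, 4, 9, 10, 11, 3] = (0 7 12 3 8 4 5)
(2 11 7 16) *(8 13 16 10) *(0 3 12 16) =(0 3 12 16 2 11 7 10 8 13) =[3, 1, 11, 12, 4, 5, 6, 10, 13, 9, 8, 7, 16, 0, 14, 15, 2]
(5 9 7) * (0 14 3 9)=[14, 1, 2, 9, 4, 0, 6, 5, 8, 7, 10, 11, 12, 13, 3]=(0 14 3 9 7 5)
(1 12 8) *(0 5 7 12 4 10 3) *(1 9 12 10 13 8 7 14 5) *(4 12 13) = (0 1 12 7 10 3)(5 14)(8 9 13) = [1, 12, 2, 0, 4, 14, 6, 10, 9, 13, 3, 11, 7, 8, 5]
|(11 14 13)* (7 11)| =|(7 11 14 13)| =4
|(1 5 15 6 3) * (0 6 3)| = |(0 6)(1 5 15 3)| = 4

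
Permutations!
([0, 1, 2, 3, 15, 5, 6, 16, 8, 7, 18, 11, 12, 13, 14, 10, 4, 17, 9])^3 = (4 18 16 10 7 15 9)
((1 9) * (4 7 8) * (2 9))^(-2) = (1 2 9)(4 7 8)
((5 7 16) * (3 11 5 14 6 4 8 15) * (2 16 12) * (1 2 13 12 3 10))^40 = ((1 2 16 14 6 4 8 15 10)(3 11 5 7)(12 13))^40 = (1 6 10 14 15 16 8 2 4)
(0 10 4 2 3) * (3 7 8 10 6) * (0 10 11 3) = (0 6)(2 7 8 11 3 10 4) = [6, 1, 7, 10, 2, 5, 0, 8, 11, 9, 4, 3]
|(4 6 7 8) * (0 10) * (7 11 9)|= |(0 10)(4 6 11 9 7 8)|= 6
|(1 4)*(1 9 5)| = 4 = |(1 4 9 5)|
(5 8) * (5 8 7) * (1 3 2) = [0, 3, 1, 2, 4, 7, 6, 5, 8] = (8)(1 3 2)(5 7)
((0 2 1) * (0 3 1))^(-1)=((0 2)(1 3))^(-1)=(0 2)(1 3)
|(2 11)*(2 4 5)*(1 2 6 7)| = |(1 2 11 4 5 6 7)| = 7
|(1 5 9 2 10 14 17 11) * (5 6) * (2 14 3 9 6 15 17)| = 20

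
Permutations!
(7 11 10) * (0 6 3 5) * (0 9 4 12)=(0 6 3 5 9 4 12)(7 11 10)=[6, 1, 2, 5, 12, 9, 3, 11, 8, 4, 7, 10, 0]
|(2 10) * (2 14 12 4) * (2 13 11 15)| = |(2 10 14 12 4 13 11 15)| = 8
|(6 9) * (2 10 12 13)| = 4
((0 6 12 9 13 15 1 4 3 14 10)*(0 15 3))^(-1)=((0 6 12 9 13 3 14 10 15 1 4))^(-1)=(0 4 1 15 10 14 3 13 9 12 6)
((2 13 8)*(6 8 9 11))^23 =(2 8 6 11 9 13)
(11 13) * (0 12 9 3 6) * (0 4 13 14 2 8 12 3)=(0 3 6 4 13 11 14 2 8 12 9)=[3, 1, 8, 6, 13, 5, 4, 7, 12, 0, 10, 14, 9, 11, 2]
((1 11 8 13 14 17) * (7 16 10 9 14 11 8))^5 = ((1 8 13 11 7 16 10 9 14 17))^5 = (1 16)(7 17)(8 10)(9 13)(11 14)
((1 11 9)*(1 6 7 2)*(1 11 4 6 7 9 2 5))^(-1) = (1 5 7 9 6 4)(2 11)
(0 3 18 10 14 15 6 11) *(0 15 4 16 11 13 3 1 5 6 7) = (0 1 5 6 13 3 18 10 14 4 16 11 15 7) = [1, 5, 2, 18, 16, 6, 13, 0, 8, 9, 14, 15, 12, 3, 4, 7, 11, 17, 10]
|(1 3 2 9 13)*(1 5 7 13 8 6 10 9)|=|(1 3 2)(5 7 13)(6 10 9 8)|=12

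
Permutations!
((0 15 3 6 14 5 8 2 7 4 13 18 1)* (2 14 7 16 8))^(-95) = ((0 15 3 6 7 4 13 18 1)(2 16 8 14 5))^(-95) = (0 7 1 6 18 3 13 15 4)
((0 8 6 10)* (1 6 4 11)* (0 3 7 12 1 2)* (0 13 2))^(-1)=((0 8 4 11)(1 6 10 3 7 12)(2 13))^(-1)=(0 11 4 8)(1 12 7 3 10 6)(2 13)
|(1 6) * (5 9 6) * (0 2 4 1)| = |(0 2 4 1 5 9 6)| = 7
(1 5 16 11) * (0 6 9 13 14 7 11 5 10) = [6, 10, 2, 3, 4, 16, 9, 11, 8, 13, 0, 1, 12, 14, 7, 15, 5] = (0 6 9 13 14 7 11 1 10)(5 16)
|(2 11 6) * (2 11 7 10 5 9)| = |(2 7 10 5 9)(6 11)| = 10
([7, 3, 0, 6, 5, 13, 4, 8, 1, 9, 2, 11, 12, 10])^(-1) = [2, 8, 10, 1, 6, 4, 3, 0, 7, 9, 13, 11, 12, 5]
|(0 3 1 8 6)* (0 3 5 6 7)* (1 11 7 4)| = 6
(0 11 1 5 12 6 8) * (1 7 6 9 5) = [11, 1, 2, 3, 4, 12, 8, 6, 0, 5, 10, 7, 9] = (0 11 7 6 8)(5 12 9)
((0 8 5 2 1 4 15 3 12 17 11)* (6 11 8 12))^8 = ((0 12 17 8 5 2 1 4 15 3 6 11))^8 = (0 15 5)(1 17 6)(2 12 3)(4 8 11)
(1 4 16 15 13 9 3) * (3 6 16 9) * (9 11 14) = (1 4 11 14 9 6 16 15 13 3) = [0, 4, 2, 1, 11, 5, 16, 7, 8, 6, 10, 14, 12, 3, 9, 13, 15]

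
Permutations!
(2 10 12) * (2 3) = (2 10 12 3) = [0, 1, 10, 2, 4, 5, 6, 7, 8, 9, 12, 11, 3]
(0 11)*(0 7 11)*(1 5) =[0, 5, 2, 3, 4, 1, 6, 11, 8, 9, 10, 7] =(1 5)(7 11)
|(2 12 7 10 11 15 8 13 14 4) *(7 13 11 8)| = |(2 12 13 14 4)(7 10 8 11 15)| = 5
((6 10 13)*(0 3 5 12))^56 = (6 13 10)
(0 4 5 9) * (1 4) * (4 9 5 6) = (0 1 9)(4 6) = [1, 9, 2, 3, 6, 5, 4, 7, 8, 0]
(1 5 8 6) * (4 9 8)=(1 5 4 9 8 6)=[0, 5, 2, 3, 9, 4, 1, 7, 6, 8]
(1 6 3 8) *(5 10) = (1 6 3 8)(5 10) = [0, 6, 2, 8, 4, 10, 3, 7, 1, 9, 5]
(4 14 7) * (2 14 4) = (2 14 7) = [0, 1, 14, 3, 4, 5, 6, 2, 8, 9, 10, 11, 12, 13, 7]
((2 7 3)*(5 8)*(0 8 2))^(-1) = (0 3 7 2 5 8)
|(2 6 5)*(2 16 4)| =5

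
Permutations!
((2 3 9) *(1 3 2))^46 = ((1 3 9))^46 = (1 3 9)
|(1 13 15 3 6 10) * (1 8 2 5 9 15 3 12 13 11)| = 10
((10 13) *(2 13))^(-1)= (2 10 13)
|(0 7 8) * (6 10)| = 6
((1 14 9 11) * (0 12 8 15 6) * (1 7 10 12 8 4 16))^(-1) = (0 6 15 8)(1 16 4 12 10 7 11 9 14)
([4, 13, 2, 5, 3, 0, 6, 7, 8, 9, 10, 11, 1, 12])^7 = (0 5 3 4)(1 13 12)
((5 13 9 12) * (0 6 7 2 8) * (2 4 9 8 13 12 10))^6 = ((0 6 7 4 9 10 2 13 8)(5 12))^6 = (0 2 4)(6 13 9)(7 8 10)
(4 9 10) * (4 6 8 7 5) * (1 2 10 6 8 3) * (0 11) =(0 11)(1 2 10 8 7 5 4 9 6 3) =[11, 2, 10, 1, 9, 4, 3, 5, 7, 6, 8, 0]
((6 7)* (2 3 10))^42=(10)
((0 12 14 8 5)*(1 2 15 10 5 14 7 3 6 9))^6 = ((0 12 7 3 6 9 1 2 15 10 5)(8 14))^6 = (0 1 12 2 7 15 3 10 6 5 9)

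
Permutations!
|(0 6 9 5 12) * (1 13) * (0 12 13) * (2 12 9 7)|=|(0 6 7 2 12 9 5 13 1)|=9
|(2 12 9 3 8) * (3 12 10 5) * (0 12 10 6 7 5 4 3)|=11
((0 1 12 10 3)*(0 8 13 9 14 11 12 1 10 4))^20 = (14)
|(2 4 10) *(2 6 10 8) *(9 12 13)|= 6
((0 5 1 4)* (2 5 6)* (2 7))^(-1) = (0 4 1 5 2 7 6)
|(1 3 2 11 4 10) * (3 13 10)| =|(1 13 10)(2 11 4 3)| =12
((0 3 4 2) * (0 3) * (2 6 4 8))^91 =(2 3 8)(4 6)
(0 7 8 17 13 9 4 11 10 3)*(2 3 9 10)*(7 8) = (0 8 17 13 10 9 4 11 2 3) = [8, 1, 3, 0, 11, 5, 6, 7, 17, 4, 9, 2, 12, 10, 14, 15, 16, 13]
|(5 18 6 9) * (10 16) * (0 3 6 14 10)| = |(0 3 6 9 5 18 14 10 16)| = 9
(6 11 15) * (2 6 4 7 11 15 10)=[0, 1, 6, 3, 7, 5, 15, 11, 8, 9, 2, 10, 12, 13, 14, 4]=(2 6 15 4 7 11 10)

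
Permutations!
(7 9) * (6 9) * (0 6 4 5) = [6, 1, 2, 3, 5, 0, 9, 4, 8, 7] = (0 6 9 7 4 5)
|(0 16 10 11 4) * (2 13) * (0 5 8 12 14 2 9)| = |(0 16 10 11 4 5 8 12 14 2 13 9)| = 12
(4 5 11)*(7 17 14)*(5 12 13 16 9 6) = (4 12 13 16 9 6 5 11)(7 17 14) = [0, 1, 2, 3, 12, 11, 5, 17, 8, 6, 10, 4, 13, 16, 7, 15, 9, 14]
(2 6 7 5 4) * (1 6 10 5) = (1 6 7)(2 10 5 4) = [0, 6, 10, 3, 2, 4, 7, 1, 8, 9, 5]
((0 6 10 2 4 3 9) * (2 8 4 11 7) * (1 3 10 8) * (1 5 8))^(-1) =((0 6 1 3 9)(2 11 7)(4 10 5 8))^(-1) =(0 9 3 1 6)(2 7 11)(4 8 5 10)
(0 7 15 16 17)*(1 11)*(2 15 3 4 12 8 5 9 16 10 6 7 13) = (0 13 2 15 10 6 7 3 4 12 8 5 9 16 17)(1 11) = [13, 11, 15, 4, 12, 9, 7, 3, 5, 16, 6, 1, 8, 2, 14, 10, 17, 0]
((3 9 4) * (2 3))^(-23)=(2 3 9 4)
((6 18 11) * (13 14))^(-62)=((6 18 11)(13 14))^(-62)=(6 18 11)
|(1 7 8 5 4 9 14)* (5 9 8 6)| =8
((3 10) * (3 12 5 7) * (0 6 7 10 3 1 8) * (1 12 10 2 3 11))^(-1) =((0 6 7 12 5 2 3 11 1 8))^(-1) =(0 8 1 11 3 2 5 12 7 6)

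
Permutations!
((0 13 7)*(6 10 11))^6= (13)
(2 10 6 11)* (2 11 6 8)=(11)(2 10 8)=[0, 1, 10, 3, 4, 5, 6, 7, 2, 9, 8, 11]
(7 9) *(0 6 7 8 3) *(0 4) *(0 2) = (0 6 7 9 8 3 4 2) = [6, 1, 0, 4, 2, 5, 7, 9, 3, 8]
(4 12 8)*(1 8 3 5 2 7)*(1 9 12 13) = (1 8 4 13)(2 7 9 12 3 5) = [0, 8, 7, 5, 13, 2, 6, 9, 4, 12, 10, 11, 3, 1]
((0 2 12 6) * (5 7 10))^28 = ((0 2 12 6)(5 7 10))^28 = (12)(5 7 10)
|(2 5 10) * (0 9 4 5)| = 6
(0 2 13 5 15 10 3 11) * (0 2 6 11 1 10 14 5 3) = (0 6 11 2 13 3 1 10)(5 15 14) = [6, 10, 13, 1, 4, 15, 11, 7, 8, 9, 0, 2, 12, 3, 5, 14]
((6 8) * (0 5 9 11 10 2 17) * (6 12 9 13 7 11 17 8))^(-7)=(0 11 12 5 10 9 13 2 17 7 8)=((0 5 13 7 11 10 2 8 12 9 17))^(-7)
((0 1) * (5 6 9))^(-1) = (0 1)(5 9 6)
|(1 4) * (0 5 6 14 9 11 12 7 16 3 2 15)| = 12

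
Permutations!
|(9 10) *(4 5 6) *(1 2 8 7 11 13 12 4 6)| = |(1 2 8 7 11 13 12 4 5)(9 10)| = 18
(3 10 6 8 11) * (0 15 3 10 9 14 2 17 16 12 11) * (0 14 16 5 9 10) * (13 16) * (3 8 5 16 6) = (0 15 8 14 2 17 16 12 11)(3 10)(5 9 13 6) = [15, 1, 17, 10, 4, 9, 5, 7, 14, 13, 3, 0, 11, 6, 2, 8, 12, 16]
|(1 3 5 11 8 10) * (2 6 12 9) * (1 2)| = |(1 3 5 11 8 10 2 6 12 9)| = 10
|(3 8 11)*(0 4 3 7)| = |(0 4 3 8 11 7)| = 6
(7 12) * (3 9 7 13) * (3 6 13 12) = (3 9 7)(6 13) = [0, 1, 2, 9, 4, 5, 13, 3, 8, 7, 10, 11, 12, 6]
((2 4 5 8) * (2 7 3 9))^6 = ((2 4 5 8 7 3 9))^6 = (2 9 3 7 8 5 4)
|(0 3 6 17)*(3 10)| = 5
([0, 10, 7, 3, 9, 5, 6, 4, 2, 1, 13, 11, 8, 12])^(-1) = [0, 9, 8, 3, 7, 5, 6, 2, 12, 4, 1, 11, 13, 10]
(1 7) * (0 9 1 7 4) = [9, 4, 2, 3, 0, 5, 6, 7, 8, 1] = (0 9 1 4)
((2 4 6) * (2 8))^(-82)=((2 4 6 8))^(-82)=(2 6)(4 8)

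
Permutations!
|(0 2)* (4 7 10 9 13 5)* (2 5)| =8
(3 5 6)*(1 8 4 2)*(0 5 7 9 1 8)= (0 5 6 3 7 9 1)(2 8 4)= [5, 0, 8, 7, 2, 6, 3, 9, 4, 1]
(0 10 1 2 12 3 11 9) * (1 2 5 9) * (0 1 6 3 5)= [10, 0, 12, 11, 4, 9, 3, 7, 8, 1, 2, 6, 5]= (0 10 2 12 5 9 1)(3 11 6)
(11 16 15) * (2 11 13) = [0, 1, 11, 3, 4, 5, 6, 7, 8, 9, 10, 16, 12, 2, 14, 13, 15] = (2 11 16 15 13)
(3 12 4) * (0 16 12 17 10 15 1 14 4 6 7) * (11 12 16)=(0 11 12 6 7)(1 14 4 3 17 10 15)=[11, 14, 2, 17, 3, 5, 7, 0, 8, 9, 15, 12, 6, 13, 4, 1, 16, 10]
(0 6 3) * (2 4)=(0 6 3)(2 4)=[6, 1, 4, 0, 2, 5, 3]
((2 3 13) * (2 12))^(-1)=((2 3 13 12))^(-1)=(2 12 13 3)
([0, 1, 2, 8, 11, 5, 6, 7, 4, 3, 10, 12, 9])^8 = (3 4 12)(8 11 9)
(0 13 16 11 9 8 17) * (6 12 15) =[13, 1, 2, 3, 4, 5, 12, 7, 17, 8, 10, 9, 15, 16, 14, 6, 11, 0] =(0 13 16 11 9 8 17)(6 12 15)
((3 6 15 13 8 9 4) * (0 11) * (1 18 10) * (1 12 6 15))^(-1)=(0 11)(1 6 12 10 18)(3 4 9 8 13 15)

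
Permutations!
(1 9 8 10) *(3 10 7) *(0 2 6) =(0 2 6)(1 9 8 7 3 10) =[2, 9, 6, 10, 4, 5, 0, 3, 7, 8, 1]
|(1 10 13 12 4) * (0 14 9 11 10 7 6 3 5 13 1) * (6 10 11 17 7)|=|(0 14 9 17 7 10 1 6 3 5 13 12 4)|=13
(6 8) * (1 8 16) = (1 8 6 16) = [0, 8, 2, 3, 4, 5, 16, 7, 6, 9, 10, 11, 12, 13, 14, 15, 1]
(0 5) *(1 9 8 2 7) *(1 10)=[5, 9, 7, 3, 4, 0, 6, 10, 2, 8, 1]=(0 5)(1 9 8 2 7 10)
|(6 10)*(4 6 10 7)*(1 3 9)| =3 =|(10)(1 3 9)(4 6 7)|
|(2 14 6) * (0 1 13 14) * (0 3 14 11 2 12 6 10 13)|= 6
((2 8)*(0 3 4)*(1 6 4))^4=((0 3 1 6 4)(2 8))^4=(8)(0 4 6 1 3)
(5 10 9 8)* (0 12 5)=(0 12 5 10 9 8)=[12, 1, 2, 3, 4, 10, 6, 7, 0, 8, 9, 11, 5]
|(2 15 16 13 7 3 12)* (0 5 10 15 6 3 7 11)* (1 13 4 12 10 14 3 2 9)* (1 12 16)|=|(0 5 14 3 10 15 1 13 11)(2 6)(4 16)(9 12)|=18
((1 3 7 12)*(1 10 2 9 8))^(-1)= (1 8 9 2 10 12 7 3)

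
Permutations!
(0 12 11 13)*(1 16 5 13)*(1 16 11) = [12, 11, 2, 3, 4, 13, 6, 7, 8, 9, 10, 16, 1, 0, 14, 15, 5] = (0 12 1 11 16 5 13)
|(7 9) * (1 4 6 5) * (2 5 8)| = |(1 4 6 8 2 5)(7 9)| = 6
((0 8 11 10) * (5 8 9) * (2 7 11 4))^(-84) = ((0 9 5 8 4 2 7 11 10))^(-84) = (0 7 8)(2 5 10)(4 9 11)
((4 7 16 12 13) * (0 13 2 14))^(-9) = (0 14 2 12 16 7 4 13) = ((0 13 4 7 16 12 2 14))^(-9)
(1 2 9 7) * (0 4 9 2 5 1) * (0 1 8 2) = (0 4 9 7 1 5 8 2) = [4, 5, 0, 3, 9, 8, 6, 1, 2, 7]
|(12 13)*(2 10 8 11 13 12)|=5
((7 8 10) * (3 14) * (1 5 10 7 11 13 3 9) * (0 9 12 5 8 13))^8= (0 12 7)(1 10 3)(5 13 9)(8 11 14)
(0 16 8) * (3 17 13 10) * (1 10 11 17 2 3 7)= (0 16 8)(1 10 7)(2 3)(11 17 13)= [16, 10, 3, 2, 4, 5, 6, 1, 0, 9, 7, 17, 12, 11, 14, 15, 8, 13]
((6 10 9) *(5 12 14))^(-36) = (14)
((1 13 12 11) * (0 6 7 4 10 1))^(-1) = (0 11 12 13 1 10 4 7 6)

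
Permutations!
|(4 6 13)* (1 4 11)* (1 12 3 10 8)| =|(1 4 6 13 11 12 3 10 8)| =9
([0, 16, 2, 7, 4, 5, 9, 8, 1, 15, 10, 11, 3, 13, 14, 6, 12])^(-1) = (1 8 7 3 12 16)(6 15 9)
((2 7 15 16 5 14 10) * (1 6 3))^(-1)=((1 6 3)(2 7 15 16 5 14 10))^(-1)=(1 3 6)(2 10 14 5 16 15 7)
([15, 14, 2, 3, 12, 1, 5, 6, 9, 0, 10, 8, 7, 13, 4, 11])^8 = [8, 14, 2, 3, 12, 1, 5, 6, 15, 11, 10, 0, 7, 13, 4, 9]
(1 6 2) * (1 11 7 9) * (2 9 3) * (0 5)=(0 5)(1 6 9)(2 11 7 3)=[5, 6, 11, 2, 4, 0, 9, 3, 8, 1, 10, 7]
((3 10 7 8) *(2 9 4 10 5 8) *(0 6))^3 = ((0 6)(2 9 4 10 7)(3 5 8))^3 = (0 6)(2 10 9 7 4)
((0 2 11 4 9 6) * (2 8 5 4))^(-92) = (11)(0 9 5)(4 8 6)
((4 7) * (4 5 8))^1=(4 7 5 8)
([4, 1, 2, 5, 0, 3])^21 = (0 4)(3 5)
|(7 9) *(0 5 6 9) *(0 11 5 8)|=|(0 8)(5 6 9 7 11)|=10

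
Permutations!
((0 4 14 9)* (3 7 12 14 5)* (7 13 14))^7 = (14)(7 12)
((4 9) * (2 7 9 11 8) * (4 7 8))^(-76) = ((2 8)(4 11)(7 9))^(-76) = (11)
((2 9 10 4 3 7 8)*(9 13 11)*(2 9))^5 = ((2 13 11)(3 7 8 9 10 4))^5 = (2 11 13)(3 4 10 9 8 7)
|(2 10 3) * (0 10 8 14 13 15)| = |(0 10 3 2 8 14 13 15)| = 8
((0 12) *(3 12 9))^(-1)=((0 9 3 12))^(-1)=(0 12 3 9)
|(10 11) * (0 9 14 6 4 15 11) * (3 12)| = |(0 9 14 6 4 15 11 10)(3 12)| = 8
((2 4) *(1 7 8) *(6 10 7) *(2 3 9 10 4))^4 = (1 9)(3 8)(4 7)(6 10)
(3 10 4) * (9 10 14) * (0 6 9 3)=(0 6 9 10 4)(3 14)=[6, 1, 2, 14, 0, 5, 9, 7, 8, 10, 4, 11, 12, 13, 3]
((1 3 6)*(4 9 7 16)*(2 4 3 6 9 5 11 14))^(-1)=(1 6)(2 14 11 5 4)(3 16 7 9)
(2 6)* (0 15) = [15, 1, 6, 3, 4, 5, 2, 7, 8, 9, 10, 11, 12, 13, 14, 0] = (0 15)(2 6)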